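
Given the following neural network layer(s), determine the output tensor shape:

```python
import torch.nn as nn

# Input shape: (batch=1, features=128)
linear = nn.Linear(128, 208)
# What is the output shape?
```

Input: (1, 128) -> Output: (1, 208)

Answer: (1, 208)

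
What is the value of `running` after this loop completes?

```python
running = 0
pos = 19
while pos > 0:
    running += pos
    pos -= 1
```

Sum 19 down to 1
`running` takes the values: 0 → 19 → 37 → 54 → 70 → 85 → 99 → 112 → 124 → 135 → 145 → 154 → 162 → 169 → 175 → 180 → 184 → 187 → 189 → 190

Answer: 190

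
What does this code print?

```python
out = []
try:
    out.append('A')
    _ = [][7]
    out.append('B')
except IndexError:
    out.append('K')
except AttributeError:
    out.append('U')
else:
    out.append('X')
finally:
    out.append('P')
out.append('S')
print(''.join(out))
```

Execution trace: 'A' (try body) → 'K' (except IndexError) → 'P' (finally) → 'S' (after the try/except). Output: AKPS

Answer: AKPS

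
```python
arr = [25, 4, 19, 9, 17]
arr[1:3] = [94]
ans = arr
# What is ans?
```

Trace:
`arr = [25, 4, 19, 9, 17]` → arr = [25, 4, 19, 9, 17]
`arr[1:3] = [94]` → arr = [25, 94, 9, 17]
`ans = arr` → ans = [25, 94, 9, 17]
So ans = [25, 94, 9, 17]

Answer: [25, 94, 9, 17]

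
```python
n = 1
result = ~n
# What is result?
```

Trace:
`n = 1` → n = 1
`result = ~n` → result = -2
So result = -2

Answer: -2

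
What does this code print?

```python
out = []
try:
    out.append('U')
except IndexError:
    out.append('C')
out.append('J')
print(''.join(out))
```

Execution trace: 'U' (try body, no exception) → 'J' (after the try/except). Output: UJ

Answer: UJ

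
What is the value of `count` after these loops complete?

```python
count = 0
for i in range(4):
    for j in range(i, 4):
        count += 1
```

Upper triangle: 4 + 3 + ... + 1
`count` takes the values: 0 → 1 → 2 → 3 → 4 → 5 → 6 → 7 → 8 → 9 → 10

Answer: 10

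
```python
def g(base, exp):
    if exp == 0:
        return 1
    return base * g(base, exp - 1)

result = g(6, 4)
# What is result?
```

g(6, 4) = 6 * 6 * 6 * 6 = 1296

Answer: 1296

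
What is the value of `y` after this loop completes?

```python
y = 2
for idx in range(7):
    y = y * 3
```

Multiply by 3, 7 times: 2 * 3^7 = 4374
`y` takes the values: 2 → 6 → 18 → 54 → 162 → 486 → 1458 → 4374

Answer: 4374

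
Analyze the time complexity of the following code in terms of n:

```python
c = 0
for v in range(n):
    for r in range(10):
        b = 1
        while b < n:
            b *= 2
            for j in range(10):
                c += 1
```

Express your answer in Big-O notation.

Each loop level contributes: n × 1 × log n × 1. Multiplying the contributions gives O(n log n).

Answer: O(n log n)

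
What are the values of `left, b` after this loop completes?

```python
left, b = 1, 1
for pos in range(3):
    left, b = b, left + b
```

Fibonacci: after 3 iterations
`left, b` takes the values: (1, 1) → (1, 2) → (2, 3) → (3, 5)

Answer: 3, 5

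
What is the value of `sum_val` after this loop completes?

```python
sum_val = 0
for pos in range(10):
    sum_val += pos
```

Sum of 0 to 9 = 45
`sum_val` takes the values: 0 → 1 → 3 → 6 → 10 → 15 → 21 → 28 → 36 → 45

Answer: 45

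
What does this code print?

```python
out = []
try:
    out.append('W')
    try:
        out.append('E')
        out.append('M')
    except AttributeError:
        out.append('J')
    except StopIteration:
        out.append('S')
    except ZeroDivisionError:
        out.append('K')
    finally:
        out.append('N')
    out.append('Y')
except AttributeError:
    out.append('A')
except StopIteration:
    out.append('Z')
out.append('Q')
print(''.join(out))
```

Execution trace: 'W' (try body) → 'E' (inner try body) → 'M' (inner try body, no exception) → 'N' (inner finally) → 'Y' (try body, no exception) → 'Q' (after the try/except). Output: WEMNYQ

Answer: WEMNYQ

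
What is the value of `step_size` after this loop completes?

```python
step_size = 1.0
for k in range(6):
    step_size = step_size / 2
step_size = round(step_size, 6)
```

Halving LR 6 times: 1 / 2^6
`step_size` takes the values: 1.0 → 0.5 → 0.25 → 0.125 → 0.0625 → 0.03125 → 0.015625

Answer: 0.015625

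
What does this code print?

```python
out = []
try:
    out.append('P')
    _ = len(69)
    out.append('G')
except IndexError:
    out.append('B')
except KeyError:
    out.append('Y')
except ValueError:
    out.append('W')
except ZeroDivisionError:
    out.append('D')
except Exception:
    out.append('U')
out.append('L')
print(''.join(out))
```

Execution trace: 'P' (try body) → 'U' (except Exception) → 'L' (after the try/except). Output: PUL

Answer: PUL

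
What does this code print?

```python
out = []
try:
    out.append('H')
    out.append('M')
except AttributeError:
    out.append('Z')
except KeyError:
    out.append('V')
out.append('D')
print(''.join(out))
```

Execution trace: 'H' (try body) → 'M' (try body, no exception) → 'D' (after the try/except). Output: HMD

Answer: HMD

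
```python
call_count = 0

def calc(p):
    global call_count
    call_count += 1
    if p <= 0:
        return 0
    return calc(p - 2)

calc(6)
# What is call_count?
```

Linear recursion stepping by 2: 4 calls from p=6 down to ≤0.

Answer: 4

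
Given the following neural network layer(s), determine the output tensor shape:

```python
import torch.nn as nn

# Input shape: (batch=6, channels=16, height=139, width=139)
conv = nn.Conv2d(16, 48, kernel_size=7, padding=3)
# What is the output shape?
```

Input: (6, 16, 139, 139) -> Output: (6, 48, 139, 139)

Answer: (6, 48, 139, 139)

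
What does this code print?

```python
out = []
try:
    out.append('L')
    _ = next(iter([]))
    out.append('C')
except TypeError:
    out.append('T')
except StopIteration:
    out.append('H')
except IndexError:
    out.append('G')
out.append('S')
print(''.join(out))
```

Execution trace: 'L' (try body) → 'H' (except StopIteration) → 'S' (after the try/except). Output: LHS

Answer: LHS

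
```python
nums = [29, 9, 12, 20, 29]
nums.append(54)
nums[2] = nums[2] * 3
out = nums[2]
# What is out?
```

Trace:
`nums = [29, 9, 12, 20, 29]` → nums = [29, 9, 12, 20, 29]
`nums.append(54)` → nums = [29, 9, 12, 20, 29, 54]
`nums[2] = nums[2] * 3` → nums = [29, 9, 36, 20, 29, 54]
`out = nums[2]` → out = 36
So out = 36

Answer: 36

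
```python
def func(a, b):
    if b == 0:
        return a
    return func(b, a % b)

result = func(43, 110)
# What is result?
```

func(43, 110) -> func(110, 43) -> func(43, 24) -> func(24, 19) -> func(19, 5) -> func(5, 4) -> func(4, 1) -> func(1, 0) -> 1

Answer: 1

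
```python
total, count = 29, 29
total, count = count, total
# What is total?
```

Trace:
`total, count = 29, 29` → total = 29; count = 29
`total, count = count, total` → total = 29; count = 29
So total = 29

Answer: 29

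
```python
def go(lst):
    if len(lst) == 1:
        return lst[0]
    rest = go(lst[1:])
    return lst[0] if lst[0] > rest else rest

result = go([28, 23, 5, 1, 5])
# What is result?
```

Recursive max over [28, 23, 5, 1, 5] = 28

Answer: 28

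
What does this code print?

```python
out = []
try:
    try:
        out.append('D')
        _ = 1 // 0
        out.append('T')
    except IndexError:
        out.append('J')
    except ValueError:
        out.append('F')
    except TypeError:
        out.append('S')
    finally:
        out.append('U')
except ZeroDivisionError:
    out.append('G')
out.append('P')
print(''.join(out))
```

Execution trace: 'D' (try body) → 'U' (finally) → 'G' (outer except ZeroDivisionError) → 'P' (after the try/except). Output: DUGP

Answer: DUGP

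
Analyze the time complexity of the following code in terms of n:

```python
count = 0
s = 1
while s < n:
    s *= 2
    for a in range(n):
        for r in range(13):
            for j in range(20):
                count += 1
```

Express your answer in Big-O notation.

Each loop level contributes: log n × n × 1 × 1. Multiplying the contributions gives O(n log n).

Answer: O(n log n)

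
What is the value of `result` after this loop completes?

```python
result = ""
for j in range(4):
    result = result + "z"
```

Repeat 'z' 4 times
`result` takes the values: "" → "z" → "zz" → "zzz" → "zzzz"

Answer: "zzzz"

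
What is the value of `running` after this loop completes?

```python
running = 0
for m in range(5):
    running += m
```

Sum of 0 to 4 = 10
`running` takes the values: 0 → 1 → 3 → 6 → 10

Answer: 10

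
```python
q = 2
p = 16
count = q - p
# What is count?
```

Trace:
`q = 2` → q = 2
`p = 16` → p = 16
`count = q - p` → count = -14
So count = -14

Answer: -14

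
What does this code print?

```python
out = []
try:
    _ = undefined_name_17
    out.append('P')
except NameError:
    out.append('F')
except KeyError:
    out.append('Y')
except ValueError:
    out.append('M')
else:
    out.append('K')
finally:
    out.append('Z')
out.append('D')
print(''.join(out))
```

Execution trace: 'F' (except NameError) → 'Z' (finally) → 'D' (after the try/except). Output: FZD

Answer: FZD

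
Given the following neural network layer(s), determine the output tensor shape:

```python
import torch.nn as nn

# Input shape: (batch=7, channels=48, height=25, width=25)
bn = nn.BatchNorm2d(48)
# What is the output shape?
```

Input: (7, 48, 25, 25) -> Output: (7, 48, 25, 25)

Answer: (7, 48, 25, 25)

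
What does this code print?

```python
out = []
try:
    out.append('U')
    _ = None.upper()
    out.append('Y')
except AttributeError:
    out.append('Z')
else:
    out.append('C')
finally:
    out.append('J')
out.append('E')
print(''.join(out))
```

Execution trace: 'U' (try body) → 'Z' (except AttributeError) → 'J' (finally) → 'E' (after the try/except). Output: UZJE

Answer: UZJE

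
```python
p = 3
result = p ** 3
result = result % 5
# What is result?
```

Trace:
`p = 3` → p = 3
`result = p ** 3` → result = 27
`result = result % 5` → result = 2
So result = 2

Answer: 2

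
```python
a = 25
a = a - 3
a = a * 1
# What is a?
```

Trace:
`a = 25` → a = 25
`a = a - 3` → a = 22
`a = a * 1` → a = 22
So a = 22

Answer: 22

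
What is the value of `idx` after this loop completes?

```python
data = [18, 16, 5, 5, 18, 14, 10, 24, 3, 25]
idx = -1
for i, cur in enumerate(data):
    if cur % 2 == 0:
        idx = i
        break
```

First even number index in [18, 16, 5, 5, 18, 14, 10, 24, 3, 25]
`idx` takes the values: -1 → 0

Answer: 0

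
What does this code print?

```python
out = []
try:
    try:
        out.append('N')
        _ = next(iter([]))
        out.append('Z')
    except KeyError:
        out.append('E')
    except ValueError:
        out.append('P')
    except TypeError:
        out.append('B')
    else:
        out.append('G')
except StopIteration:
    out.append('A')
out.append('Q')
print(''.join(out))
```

Execution trace: 'N' (try body) → 'A' (outer except StopIteration) → 'Q' (after the try/except). Output: NAQ

Answer: NAQ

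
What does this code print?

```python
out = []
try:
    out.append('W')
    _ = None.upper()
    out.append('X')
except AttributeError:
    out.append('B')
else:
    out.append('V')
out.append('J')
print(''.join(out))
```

Execution trace: 'W' (try body) → 'B' (except AttributeError) → 'J' (after the try/except). Output: WBJ

Answer: WBJ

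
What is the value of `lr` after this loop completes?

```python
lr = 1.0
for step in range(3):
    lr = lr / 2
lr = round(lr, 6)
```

Halving LR 3 times: 1 / 2^3
`lr` takes the values: 1.0 → 0.5 → 0.25 → 0.125

Answer: 0.125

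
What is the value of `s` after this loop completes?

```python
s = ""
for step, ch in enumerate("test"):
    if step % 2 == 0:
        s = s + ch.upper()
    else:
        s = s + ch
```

Uppercase even positions in 'test'
`s` takes the values: "" → "T" → "Te" → "TeS" → "TeSt"

Answer: "TeSt"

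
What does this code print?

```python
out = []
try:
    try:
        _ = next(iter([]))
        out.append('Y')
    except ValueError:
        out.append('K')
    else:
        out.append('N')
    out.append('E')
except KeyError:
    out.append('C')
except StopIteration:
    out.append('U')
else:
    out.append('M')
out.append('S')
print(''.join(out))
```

Execution trace: 'U' (except StopIteration) → 'S' (after the try/except). Output: US

Answer: US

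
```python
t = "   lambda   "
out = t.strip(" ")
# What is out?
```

Trace:
`t = "   lambda   "` → t = '   lambda   '
`out = t.strip(" ")` → out = 'lambda'
So out = 'lambda'

Answer: 'lambda'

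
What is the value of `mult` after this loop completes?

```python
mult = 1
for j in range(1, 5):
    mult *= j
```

4! = 24
`mult` takes the values: 1 → 2 → 6 → 24

Answer: 24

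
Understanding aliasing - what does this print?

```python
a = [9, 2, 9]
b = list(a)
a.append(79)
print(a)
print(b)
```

Key concept: list() constructor creates copy.
Step by step:
`a = [9, 2, 9]` → a = [9, 2, 9]
`b = list(a)` → b = [9, 2, 9]
`a.append(79)` → a = [9, 2, 9, 79]
`print(a)` → prints [9, 2, 9, 79]
`print(b)` → prints [9, 2, 9]

Answer:
[9, 2, 9, 79]
[9, 2, 9]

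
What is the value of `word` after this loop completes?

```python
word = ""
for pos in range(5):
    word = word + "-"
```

Repeat '-' 5 times
`word` takes the values: "" → "-" → "--" → "---" → "----" → "-----"

Answer: "-----"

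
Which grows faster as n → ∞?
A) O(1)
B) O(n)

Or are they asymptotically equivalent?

O(1) vs O(n): Higher order terms dominate.

Answer: B) O(n) grows faster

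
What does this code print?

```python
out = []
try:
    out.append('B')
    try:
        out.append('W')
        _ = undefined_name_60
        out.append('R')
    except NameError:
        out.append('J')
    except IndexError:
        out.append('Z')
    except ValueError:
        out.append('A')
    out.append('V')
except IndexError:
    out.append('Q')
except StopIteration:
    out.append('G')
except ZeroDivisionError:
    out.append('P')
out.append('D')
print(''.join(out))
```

Execution trace: 'B' (try body) → 'W' (inner try body) → 'J' (inner except NameError) → 'V' (try body, no exception) → 'D' (after the try/except). Output: BWJVD

Answer: BWJVD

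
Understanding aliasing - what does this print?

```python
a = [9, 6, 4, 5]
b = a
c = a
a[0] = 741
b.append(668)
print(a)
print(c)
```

Key concept: multiple aliases.
Step by step:
`a = [9, 6, 4, 5]` → a = [9, 6, 4, 5]
`b = a` → b = [9, 6, 4, 5] (same object as a)
`c = a` → c = [9, 6, 4, 5] (same object as a, b)
`a[0] = 741` → a = [741, 6, 4, 5] (same object as b, c); b = [741, 6, 4, 5] (same object as a, c); c = [741, 6, 4, 5] (same object as a, b)
`b.append(668)` → a = [741, 6, 4, 5, 668] (same object as b, c); b = [741, 6, 4, 5, 668] (same object as a, c); c = [741, 6, 4, 5, 668] (same object as a, b)
`print(a)` → prints [741, 6, 4, 5, 668]
`print(c)` → prints [741, 6, 4, 5, 668]

Answer:
[741, 6, 4, 5, 668]
[741, 6, 4, 5, 668]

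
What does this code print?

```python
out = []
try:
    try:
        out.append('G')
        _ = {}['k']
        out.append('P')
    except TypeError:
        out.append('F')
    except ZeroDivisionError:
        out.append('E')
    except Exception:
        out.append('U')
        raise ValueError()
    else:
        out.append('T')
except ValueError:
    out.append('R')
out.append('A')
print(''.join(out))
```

Execution trace: 'G' (inner try body) → 'U' (inner except Exception) → 'R' (outer except ValueError) → 'A' (after the try/except). Output: GURA

Answer: GURA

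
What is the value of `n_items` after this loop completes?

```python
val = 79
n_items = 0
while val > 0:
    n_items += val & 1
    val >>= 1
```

Count set bits in 79 (binary: 0b1001111)
`n_items` takes the values: 0 → 1 → 2 → 3 → 4 → 5

Answer: 5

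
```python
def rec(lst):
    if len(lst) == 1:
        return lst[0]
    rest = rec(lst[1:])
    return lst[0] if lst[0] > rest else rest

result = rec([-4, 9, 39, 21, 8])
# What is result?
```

Recursive max over [-4, 9, 39, 21, 8] = 39

Answer: 39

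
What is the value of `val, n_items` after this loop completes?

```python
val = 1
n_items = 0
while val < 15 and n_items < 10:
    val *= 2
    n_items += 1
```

Double until >= 15 or 10 iterations
`val, n_items` takes the values: (1, 0) → (2, 0) → (2, 1) → (4, 1) → (4, 2) → (8, 2) → (8, 3) → (16, 3) → (16, 4)

Answer: 16, 4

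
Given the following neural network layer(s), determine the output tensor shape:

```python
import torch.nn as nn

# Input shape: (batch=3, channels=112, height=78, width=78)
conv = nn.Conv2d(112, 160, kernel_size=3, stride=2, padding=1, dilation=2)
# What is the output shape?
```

Input: (3, 112, 78, 78) -> Output: (3, 160, 38, 38)

Answer: (3, 160, 38, 38)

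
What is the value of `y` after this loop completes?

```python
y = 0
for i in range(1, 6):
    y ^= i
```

XOR of 1 to 5
`y` takes the values: 0 → 1 → 3 → 0 → 4 → 1

Answer: 1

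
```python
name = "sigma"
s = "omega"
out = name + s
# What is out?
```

Trace:
`name = "sigma"` → name = 'sigma'
`s = "omega"` → s = 'omega'
`out = name + s` → out = 'sigmaomega'
So out = 'sigmaomega'

Answer: 'sigmaomega'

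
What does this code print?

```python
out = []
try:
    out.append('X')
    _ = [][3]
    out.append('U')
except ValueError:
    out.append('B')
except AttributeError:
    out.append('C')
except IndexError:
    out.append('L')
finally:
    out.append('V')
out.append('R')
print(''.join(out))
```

Execution trace: 'X' (try body) → 'L' (except IndexError) → 'V' (finally) → 'R' (after the try/except). Output: XLVR

Answer: XLVR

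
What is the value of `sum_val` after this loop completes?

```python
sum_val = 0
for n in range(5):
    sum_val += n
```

Sum of 0 to 4 = 10
`sum_val` takes the values: 0 → 1 → 3 → 6 → 10

Answer: 10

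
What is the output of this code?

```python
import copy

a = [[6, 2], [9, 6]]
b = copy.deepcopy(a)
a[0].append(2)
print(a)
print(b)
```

Key concept: deep copy is fully independent.
Step by step:
`a = [[6, 2], [9, 6]]` → a = [[6, 2], [9, 6]]
`b = copy.deepcopy(a)` → b = [[6, 2], [9, 6]]
`a[0].append(2)` → a = [[6, 2, 2], [9, 6]]
`print(a)` → prints [[6, 2, 2], [9, 6]]
`print(b)` → prints [[6, 2], [9, 6]]

Answer:
[[6, 2, 2], [9, 6]]
[[6, 2], [9, 6]]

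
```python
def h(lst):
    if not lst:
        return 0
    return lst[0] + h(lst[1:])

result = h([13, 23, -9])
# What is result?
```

13 + 23 + (-9) + 0 = 27

Answer: 27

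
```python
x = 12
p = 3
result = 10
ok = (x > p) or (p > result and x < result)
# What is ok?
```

Trace:
`x = 12` → x = 12
`p = 3` → p = 3
`result = 10` → result = 10
`ok = (x > p) or (p > result and x < result)` → ok = True
So ok = True

Answer: True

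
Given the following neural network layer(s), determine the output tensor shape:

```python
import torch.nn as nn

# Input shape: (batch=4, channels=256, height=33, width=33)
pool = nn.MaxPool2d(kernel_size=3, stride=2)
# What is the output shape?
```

Input: (4, 256, 33, 33) -> Output: (4, 256, 16, 16)

Answer: (4, 256, 16, 16)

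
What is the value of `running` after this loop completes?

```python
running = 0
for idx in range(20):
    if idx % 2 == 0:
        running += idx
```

Sum of even numbers 0 to 19
`running` takes the values: 0 → 2 → 6 → 12 → 20 → 30 → 42 → 56 → 72 → 90

Answer: 90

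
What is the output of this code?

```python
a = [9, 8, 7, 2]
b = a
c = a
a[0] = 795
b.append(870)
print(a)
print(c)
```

Key concept: multiple aliases.
Step by step:
`a = [9, 8, 7, 2]` → a = [9, 8, 7, 2]
`b = a` → b = [9, 8, 7, 2] (same object as a)
`c = a` → c = [9, 8, 7, 2] (same object as a, b)
`a[0] = 795` → a = [795, 8, 7, 2] (same object as b, c); b = [795, 8, 7, 2] (same object as a, c); c = [795, 8, 7, 2] (same object as a, b)
`b.append(870)` → a = [795, 8, 7, 2, 870] (same object as b, c); b = [795, 8, 7, 2, 870] (same object as a, c); c = [795, 8, 7, 2, 870] (same object as a, b)
`print(a)` → prints [795, 8, 7, 2, 870]
`print(c)` → prints [795, 8, 7, 2, 870]

Answer:
[795, 8, 7, 2, 870]
[795, 8, 7, 2, 870]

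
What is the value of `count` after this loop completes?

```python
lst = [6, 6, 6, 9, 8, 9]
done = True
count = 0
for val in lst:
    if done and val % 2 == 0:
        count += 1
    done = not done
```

Count even values at even positions
`count` takes the values: 0 → 1 → 2 → 3

Answer: 3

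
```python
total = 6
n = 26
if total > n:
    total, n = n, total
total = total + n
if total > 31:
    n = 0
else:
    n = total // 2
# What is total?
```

Trace:
`total = 6` → total = 6
`n = 26` → n = 26
`if total > n: ...` → total > n is False → no variable changes
`total = total + n` → total = 32
`if total > 31: ...` → total > 31 is True → n = 0
So total = 32

Answer: 32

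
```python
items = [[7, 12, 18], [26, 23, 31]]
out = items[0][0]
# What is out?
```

Trace:
`items = [[7, 12, 18], [26, 23, 31]]` → items = [[7, 12, 18], [26, 23, 31]]
`out = items[0][0]` → out = 7
So out = 7

Answer: 7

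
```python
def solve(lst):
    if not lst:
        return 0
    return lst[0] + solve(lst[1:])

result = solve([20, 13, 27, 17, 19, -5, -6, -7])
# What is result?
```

20 + 13 + 27 + 17 + 19 + (-5) + (-6) + (-7) + 0 = 78

Answer: 78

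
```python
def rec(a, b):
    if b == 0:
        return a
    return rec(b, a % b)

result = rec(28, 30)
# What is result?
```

rec(28, 30) -> rec(30, 28) -> rec(28, 2) -> rec(2, 0) -> 2

Answer: 2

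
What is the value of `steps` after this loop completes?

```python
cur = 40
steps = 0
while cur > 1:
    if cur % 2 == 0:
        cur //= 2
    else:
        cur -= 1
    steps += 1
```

Steps to reduce 40 to 1
`steps` takes the values: 0 → 1 → 2 → 3 → 4 → 5 → 6

Answer: 6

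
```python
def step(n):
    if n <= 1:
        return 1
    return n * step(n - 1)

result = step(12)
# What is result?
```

step(12) = 12 * 11 * 10 * 9 * 8 * 7 * 6 * 5 * 4 * 3 * 2 * 1 = 479001600

Answer: 479001600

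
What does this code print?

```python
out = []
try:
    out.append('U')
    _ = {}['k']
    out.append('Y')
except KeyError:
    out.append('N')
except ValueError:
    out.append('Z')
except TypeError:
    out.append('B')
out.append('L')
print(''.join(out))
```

Execution trace: 'U' (try body) → 'N' (except KeyError) → 'L' (after the try/except). Output: UNL

Answer: UNL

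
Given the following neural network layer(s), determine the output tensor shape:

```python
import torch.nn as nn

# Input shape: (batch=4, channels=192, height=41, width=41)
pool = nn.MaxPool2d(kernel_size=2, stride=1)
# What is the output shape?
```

Input: (4, 192, 41, 41) -> Output: (4, 192, 40, 40)

Answer: (4, 192, 40, 40)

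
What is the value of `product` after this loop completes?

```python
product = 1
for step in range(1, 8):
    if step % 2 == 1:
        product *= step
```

Product of odd numbers 1 to 7
`product` takes the values: 1 → 3 → 15 → 105

Answer: 105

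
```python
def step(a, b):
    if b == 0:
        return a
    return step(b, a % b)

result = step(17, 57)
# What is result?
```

step(17, 57) -> step(57, 17) -> step(17, 6) -> step(6, 5) -> step(5, 1) -> step(1, 0) -> 1

Answer: 1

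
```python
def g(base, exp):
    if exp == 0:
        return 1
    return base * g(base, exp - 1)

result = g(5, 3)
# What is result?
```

g(5, 3) = 5 * 5 * 5 = 125

Answer: 125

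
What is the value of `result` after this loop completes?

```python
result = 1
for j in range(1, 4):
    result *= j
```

3! = 6
`result` takes the values: 1 → 2 → 6

Answer: 6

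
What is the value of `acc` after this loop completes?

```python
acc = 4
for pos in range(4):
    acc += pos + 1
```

Start at 4, add 1 to 4 = 14
`acc` takes the values: 4 → 5 → 7 → 10 → 14

Answer: 14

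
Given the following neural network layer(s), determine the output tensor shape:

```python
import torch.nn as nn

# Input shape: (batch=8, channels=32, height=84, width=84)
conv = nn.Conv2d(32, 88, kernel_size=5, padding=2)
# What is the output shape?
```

Input: (8, 32, 84, 84) -> Output: (8, 88, 84, 84)

Answer: (8, 88, 84, 84)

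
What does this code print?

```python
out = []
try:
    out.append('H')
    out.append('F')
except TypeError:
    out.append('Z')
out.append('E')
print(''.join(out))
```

Execution trace: 'H' (try body) → 'F' (try body, no exception) → 'E' (after the try/except). Output: HFE

Answer: HFE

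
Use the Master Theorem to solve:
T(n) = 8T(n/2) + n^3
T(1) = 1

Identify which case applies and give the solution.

a=8, b=2, f(n)=n^3. log_2(8) = 3. Since c=3 = 3, Case 2 applies: T(n) = Θ(n^log_b(a) · log n) = O(n^3 log n).

Answer: O(n^3 log n) - Case 2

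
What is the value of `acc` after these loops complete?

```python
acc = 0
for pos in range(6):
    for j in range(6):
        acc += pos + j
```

Sum of all pos+j for pos,j in 6x6
`acc` takes the values: 0 → 1 → 3 → 6 → 10 → 15 → 16 → 18 → 21 → 25 → 30 → 36 → 38 → 41 → 45 → 50 → 56 → 63 → 66 → 70 → 75 → 81 → 88 → 96 → 100 → 105 → 111 → 118 → 126 → 135 → 140 → 146 → 153 → 161 → 170 → 180

Answer: 180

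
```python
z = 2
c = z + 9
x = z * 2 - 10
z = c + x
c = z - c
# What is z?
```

Trace:
`z = 2` → z = 2
`c = z + 9` → c = 11
`x = z * 2 - 10` → x = -6
`z = c + x` → z = 5
`c = z - c` → c = -6
So z = 5

Answer: 5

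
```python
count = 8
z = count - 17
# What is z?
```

Trace:
`count = 8` → count = 8
`z = count - 17` → z = -9
So z = -9

Answer: -9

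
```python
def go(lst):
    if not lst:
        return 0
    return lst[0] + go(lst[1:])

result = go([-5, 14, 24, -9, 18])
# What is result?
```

(-5) + 14 + 24 + (-9) + 18 + 0 = 42

Answer: 42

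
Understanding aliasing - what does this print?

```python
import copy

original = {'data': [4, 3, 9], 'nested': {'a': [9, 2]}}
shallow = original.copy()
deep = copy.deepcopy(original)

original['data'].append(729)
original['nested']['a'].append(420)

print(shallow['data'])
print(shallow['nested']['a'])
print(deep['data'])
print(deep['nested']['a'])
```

Key concept: comparing shallow vs deep copy.
Step by step:
`original = {'data': [4, 3, 9], 'nested': {'a': [9, 2]}}` → original = {'data': [4, 3, 9], 'nested': {'a': [9, 2]}}
`shallow = original.copy()` → shallow = {'data': [4, 3, 9], 'nested': {'a': [9, 2]}}
`deep = copy.deepcopy(original)` → deep = {'data': [4, 3, 9], 'nested': {'a': [9, 2]}}
`original['data'].append(729)` → original = {'data': [4, 3, 9, 729], 'nested': {'a': [9, 2]}}; shallow = {'data': [4, 3, 9, 729], 'nested': {'a': [9, 2]}}
`original['nested']['a'].append(420)` → original = {'data': [4, 3, 9, 729], 'nested': {'a': [9, 2, 420]}}; shallow = {'data': [4, 3, 9, 729], 'nested': {'a': [9, 2, 420]}}
`print(shallow['data'])` → prints [4, 3, 9, 729]
`print(shallow['nested']['a'])` → prints [9, 2, 420]
`print(deep['data'])` → prints [4, 3, 9]
`print(deep['nested']['a'])` → prints [9, 2]

Answer:
[4, 3, 9, 729]
[9, 2, 420]
[4, 3, 9]
[9, 2]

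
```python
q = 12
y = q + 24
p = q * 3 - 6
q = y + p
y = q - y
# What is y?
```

Trace:
`q = 12` → q = 12
`y = q + 24` → y = 36
`p = q * 3 - 6` → p = 30
`q = y + p` → q = 66
`y = q - y` → y = 30
So y = 30

Answer: 30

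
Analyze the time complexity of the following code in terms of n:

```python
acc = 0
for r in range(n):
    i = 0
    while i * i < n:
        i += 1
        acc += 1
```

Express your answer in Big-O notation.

Each loop level contributes: n × √n. Multiplying the contributions gives O(n√n).

Answer: O(n√n)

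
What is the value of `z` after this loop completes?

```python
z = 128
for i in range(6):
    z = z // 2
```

Halve 6 times: 128 // 2^6 = 2
`z` takes the values: 128 → 64 → 32 → 16 → 8 → 4 → 2

Answer: 2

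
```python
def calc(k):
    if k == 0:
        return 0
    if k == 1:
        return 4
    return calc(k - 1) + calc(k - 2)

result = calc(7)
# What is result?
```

Build up from base cases: calc(0)=0, calc(1)=4, calc(2)=4, calc(3)=8, calc(4)=12, calc(5)=20, calc(6)=32, ..., calc(7)=52

Answer: 52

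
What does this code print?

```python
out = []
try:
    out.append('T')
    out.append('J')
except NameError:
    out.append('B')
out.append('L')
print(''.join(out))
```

Execution trace: 'T' (try body) → 'J' (try body, no exception) → 'L' (after the try/except). Output: TJL

Answer: TJL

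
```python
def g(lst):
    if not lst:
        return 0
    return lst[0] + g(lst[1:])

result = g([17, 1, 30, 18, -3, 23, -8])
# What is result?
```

17 + 1 + 30 + 18 + (-3) + 23 + (-8) + 0 = 78

Answer: 78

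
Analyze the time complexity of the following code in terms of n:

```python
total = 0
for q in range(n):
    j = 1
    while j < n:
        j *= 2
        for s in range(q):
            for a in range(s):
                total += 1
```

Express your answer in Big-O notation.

Each loop level contributes: n × log n × n × n. Multiplying the contributions gives O(n^3 log n).

Answer: O(n^3 log n)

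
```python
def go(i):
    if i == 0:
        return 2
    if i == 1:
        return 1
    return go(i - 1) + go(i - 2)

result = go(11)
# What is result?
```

Build up from base cases: go(0)=2, go(1)=1, go(2)=3, go(3)=4, go(4)=7, go(5)=11, go(6)=18, ..., go(11)=199

Answer: 199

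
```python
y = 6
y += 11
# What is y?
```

Trace:
`y = 6` → y = 6
`y += 11` → y = 17
So y = 17

Answer: 17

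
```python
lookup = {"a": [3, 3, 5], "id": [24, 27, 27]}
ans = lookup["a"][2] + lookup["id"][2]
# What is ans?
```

Trace:
`lookup = {"a": [3, 3, 5], "id": [24, 27, 27]}` → lookup = {'a': [3, 3, 5], 'id': [24, 27, 27]}
`ans = lookup["a"][2] + lookup["id"][2]` → ans = 32
So ans = 32

Answer: 32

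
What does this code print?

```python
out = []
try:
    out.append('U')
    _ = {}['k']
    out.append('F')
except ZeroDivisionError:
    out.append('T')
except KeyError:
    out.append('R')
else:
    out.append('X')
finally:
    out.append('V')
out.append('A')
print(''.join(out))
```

Execution trace: 'U' (try body) → 'R' (except KeyError) → 'V' (finally) → 'A' (after the try/except). Output: URVA

Answer: URVA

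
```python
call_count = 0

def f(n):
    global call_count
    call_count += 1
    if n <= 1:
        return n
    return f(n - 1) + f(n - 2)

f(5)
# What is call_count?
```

Calls(n) = 1 + Calls(n-1) + Calls(n-2); Calls(0)=Calls(1)=1. For n=5 this gives 15.

Answer: 15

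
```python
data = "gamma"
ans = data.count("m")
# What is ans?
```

Trace:
`data = "gamma"` → data = 'gamma'
`ans = data.count("m")` → ans = 2
So ans = 2

Answer: 2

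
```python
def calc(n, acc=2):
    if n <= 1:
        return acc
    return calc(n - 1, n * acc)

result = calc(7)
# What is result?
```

Accumulator trace (n, acc): (7, 2) -> (6, 14) -> (5, 84) -> (4, 420) -> (3, 1680) -> (2, 5040) -> (1, 10080) -> return 10080

Answer: 10080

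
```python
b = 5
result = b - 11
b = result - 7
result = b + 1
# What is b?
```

Trace:
`b = 5` → b = 5
`result = b - 11` → result = -6
`b = result - 7` → b = -13
`result = b + 1` → result = -12
So b = -13

Answer: -13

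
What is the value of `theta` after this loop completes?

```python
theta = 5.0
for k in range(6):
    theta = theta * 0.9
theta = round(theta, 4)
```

Exponential decay: 5.0 * 0.9^6
`theta` takes the values: 5.0 → 4.5 → 4.05 → 3.645 → 3.2805 → 2.95245 → 2.657205 → 2.6572

Answer: 2.6572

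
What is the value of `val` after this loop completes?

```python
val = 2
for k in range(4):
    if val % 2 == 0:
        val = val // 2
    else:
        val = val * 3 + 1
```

Collatz-style transformation from 2
`val` takes the values: 2 → 1 → 4 → 2 → 1

Answer: 1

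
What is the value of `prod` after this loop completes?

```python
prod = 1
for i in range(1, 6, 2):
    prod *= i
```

Product of 1, 3, 5, ... up to 5
`prod` takes the values: 1 → 3 → 15

Answer: 15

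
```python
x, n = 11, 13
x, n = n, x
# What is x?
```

Trace:
`x, n = 11, 13` → x = 11; n = 13
`x, n = n, x` → x = 13; n = 11
So x = 13

Answer: 13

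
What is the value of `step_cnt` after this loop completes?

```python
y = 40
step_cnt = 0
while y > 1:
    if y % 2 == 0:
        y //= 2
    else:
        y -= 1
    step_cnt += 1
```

Steps to reduce 40 to 1
`step_cnt` takes the values: 0 → 1 → 2 → 3 → 4 → 5 → 6

Answer: 6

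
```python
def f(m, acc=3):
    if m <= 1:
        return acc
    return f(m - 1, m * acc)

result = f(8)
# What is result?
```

Accumulator trace (n, acc): (8, 3) -> (7, 24) -> (6, 168) -> (5, 1008) -> (4, 5040) -> (3, 20160) -> (2, 60480) -> (1, 120960) -> return 120960

Answer: 120960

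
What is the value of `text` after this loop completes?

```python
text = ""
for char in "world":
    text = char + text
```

Reverse 'world'
`text` takes the values: "" → "w" → "ow" → "row" → "lrow" → "dlrow"

Answer: "dlrow"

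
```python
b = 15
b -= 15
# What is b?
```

Trace:
`b = 15` → b = 15
`b -= 15` → b = 0
So b = 0

Answer: 0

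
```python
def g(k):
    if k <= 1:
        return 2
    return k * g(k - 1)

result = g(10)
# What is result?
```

g(10) = 10 * 9 * 8 * 7 * 6 * 5 * 4 * 3 * 2 * 2 = 7257600

Answer: 7257600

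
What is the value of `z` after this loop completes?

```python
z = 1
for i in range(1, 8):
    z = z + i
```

Start at 1, add 1 through 7
`z` takes the values: 1 → 2 → 4 → 7 → 11 → 16 → 22 → 29

Answer: 29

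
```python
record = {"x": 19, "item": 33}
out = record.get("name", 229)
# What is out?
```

Trace:
`record = {"x": 19, "item": 33}` → record = {'x': 19, 'item': 33}
`out = record.get("name", 229)` → out = 229
So out = 229

Answer: 229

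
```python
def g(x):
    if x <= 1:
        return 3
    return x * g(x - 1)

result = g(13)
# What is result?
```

g(13) = 13 * 12 * 11 * 10 * 9 * 8 * 7 * 6 * 5 * 4 * 3 * 2 * 3 = 18681062400

Answer: 18681062400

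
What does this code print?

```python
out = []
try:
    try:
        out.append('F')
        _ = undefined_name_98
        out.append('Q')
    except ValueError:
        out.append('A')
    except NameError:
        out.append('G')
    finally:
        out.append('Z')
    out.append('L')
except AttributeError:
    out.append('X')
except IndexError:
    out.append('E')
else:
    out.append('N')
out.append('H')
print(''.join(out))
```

Execution trace: 'F' (inner try body) → 'G' (inner except NameError) → 'Z' (inner finally) → 'L' (try body, no exception) → 'N' (else) → 'H' (after the try/except). Output: FGZLNH

Answer: FGZLNH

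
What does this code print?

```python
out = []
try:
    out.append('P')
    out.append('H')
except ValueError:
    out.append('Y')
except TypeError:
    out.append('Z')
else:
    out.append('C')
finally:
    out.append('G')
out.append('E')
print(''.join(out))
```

Execution trace: 'P' (try body) → 'H' (try body, no exception) → 'C' (else) → 'G' (finally) → 'E' (after the try/except). Output: PHCGE

Answer: PHCGE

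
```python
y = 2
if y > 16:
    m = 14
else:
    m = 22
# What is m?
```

Trace:
`y = 2` → y = 2
`if y > 16: ...` → y > 16 is False, take else branch → m = 22
So m = 22

Answer: 22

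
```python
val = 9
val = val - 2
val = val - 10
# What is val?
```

Trace:
`val = 9` → val = 9
`val = val - 2` → val = 7
`val = val - 10` → val = -3
So val = -3

Answer: -3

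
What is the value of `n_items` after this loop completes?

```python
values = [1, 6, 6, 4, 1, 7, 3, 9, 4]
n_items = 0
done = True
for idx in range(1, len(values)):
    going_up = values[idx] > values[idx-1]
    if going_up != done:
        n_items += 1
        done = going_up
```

Count direction changes in [1, 6, 6, 4, 1, 7, 3, 9, 4]
`n_items` takes the values: 0 → 1 → 2 → 3 → 4 → 5

Answer: 5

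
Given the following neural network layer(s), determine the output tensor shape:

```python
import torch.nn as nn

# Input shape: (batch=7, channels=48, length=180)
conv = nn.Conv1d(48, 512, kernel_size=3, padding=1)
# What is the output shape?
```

Input: (7, 48, 180) -> Output: (7, 512, 180)

Answer: (7, 512, 180)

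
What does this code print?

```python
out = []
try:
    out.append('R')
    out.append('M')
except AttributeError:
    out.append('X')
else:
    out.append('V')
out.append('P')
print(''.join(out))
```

Execution trace: 'R' (try body) → 'M' (try body, no exception) → 'V' (else) → 'P' (after the try/except). Output: RMVP

Answer: RMVP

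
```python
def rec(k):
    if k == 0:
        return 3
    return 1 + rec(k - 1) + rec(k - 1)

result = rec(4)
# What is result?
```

rec(k) = 1 + 2·rec(k-1), rec(0)=3. Closed form: (3+1)·2^4 - 1 = 63.

Answer: 63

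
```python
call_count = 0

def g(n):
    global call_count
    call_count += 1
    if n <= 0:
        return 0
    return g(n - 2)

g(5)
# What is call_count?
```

Linear recursion stepping by 2: 4 calls from n=5 down to ≤0.

Answer: 4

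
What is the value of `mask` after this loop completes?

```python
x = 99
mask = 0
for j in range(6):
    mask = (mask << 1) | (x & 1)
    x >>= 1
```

Reverse lowest 6 bits of 99
`mask` takes the values: 0 → 1 → 3 → 6 → 12 → 24 → 49

Answer: 49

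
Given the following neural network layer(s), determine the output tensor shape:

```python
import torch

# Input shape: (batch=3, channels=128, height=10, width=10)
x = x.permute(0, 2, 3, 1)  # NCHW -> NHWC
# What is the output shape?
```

Input: (3, 128, 10, 10) -> Output: (3, 10, 10, 128)

Answer: (3, 10, 10, 128)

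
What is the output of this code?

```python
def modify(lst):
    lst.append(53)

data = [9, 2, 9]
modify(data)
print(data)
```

Key concept: function modifies passed list.
Step by step:
`data = [9, 2, 9]` → data = [9, 2, 9]
`modify(data)` → data = [9, 2, 9, 53]
`print(data)` → prints [9, 2, 9, 53]

Answer: [9, 2, 9, 53]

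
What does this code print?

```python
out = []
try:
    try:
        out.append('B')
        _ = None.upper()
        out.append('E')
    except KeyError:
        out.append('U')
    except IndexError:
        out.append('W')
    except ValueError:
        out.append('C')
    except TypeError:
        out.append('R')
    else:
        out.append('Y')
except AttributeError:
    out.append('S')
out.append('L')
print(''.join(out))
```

Execution trace: 'B' (try body) → 'S' (outer except AttributeError) → 'L' (after the try/except). Output: BSL

Answer: BSL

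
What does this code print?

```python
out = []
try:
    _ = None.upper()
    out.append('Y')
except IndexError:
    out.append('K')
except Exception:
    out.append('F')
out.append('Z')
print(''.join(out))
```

Execution trace: 'F' (except Exception) → 'Z' (after the try/except). Output: FZ

Answer: FZ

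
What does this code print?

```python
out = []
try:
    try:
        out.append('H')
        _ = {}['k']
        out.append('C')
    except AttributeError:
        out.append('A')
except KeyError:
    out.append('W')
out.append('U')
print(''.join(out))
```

Execution trace: 'H' (try body) → 'W' (outer except KeyError) → 'U' (after the try/except). Output: HWU

Answer: HWU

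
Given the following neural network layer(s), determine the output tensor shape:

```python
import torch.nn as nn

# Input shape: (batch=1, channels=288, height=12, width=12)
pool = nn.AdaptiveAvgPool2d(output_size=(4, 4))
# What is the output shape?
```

Input: (1, 288, 12, 12) -> Output: (1, 288, 4, 4)

Answer: (1, 288, 4, 4)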